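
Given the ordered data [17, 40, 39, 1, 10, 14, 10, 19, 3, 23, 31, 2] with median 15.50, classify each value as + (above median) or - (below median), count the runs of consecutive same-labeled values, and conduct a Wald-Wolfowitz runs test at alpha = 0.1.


Step 1: Compute median = 15.50; label A = above, B = below.
Labels in order: AAABBBBABAAB  (n_A = 6, n_B = 6)
Step 2: Count runs R = 6.
Step 3: Under H0 (random ordering), E[R] = 2*n_A*n_B/(n_A+n_B) + 1 = 2*6*6/12 + 1 = 7.0000.
        Var[R] = 2*n_A*n_B*(2*n_A*n_B - n_A - n_B) / ((n_A+n_B)^2 * (n_A+n_B-1)) = 4320/1584 = 2.7273.
        SD[R] = 1.6514.
Step 4: Continuity-corrected z = (R + 0.5 - E[R]) / SD[R] = (6 + 0.5 - 7.0000) / 1.6514 = -0.3028.
Step 5: Two-sided p-value via normal approximation = 2*(1 - Phi(|z|)) = 0.762069.
Step 6: alpha = 0.1. fail to reject H0.

R = 6, z = -0.3028, p = 0.762069, fail to reject H0.


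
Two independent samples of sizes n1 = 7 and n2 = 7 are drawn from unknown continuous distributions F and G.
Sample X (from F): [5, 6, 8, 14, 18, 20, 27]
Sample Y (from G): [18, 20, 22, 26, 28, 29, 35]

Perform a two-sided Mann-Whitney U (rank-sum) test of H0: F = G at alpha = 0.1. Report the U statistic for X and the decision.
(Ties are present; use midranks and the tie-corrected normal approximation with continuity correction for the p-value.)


Step 1: Combine and sort all 14 observations; assign midranks.
sorted (value, group): (5,X), (6,X), (8,X), (14,X), (18,X), (18,Y), (20,X), (20,Y), (22,Y), (26,Y), (27,X), (28,Y), (29,Y), (35,Y)
ranks: 5->1, 6->2, 8->3, 14->4, 18->5.5, 18->5.5, 20->7.5, 20->7.5, 22->9, 26->10, 27->11, 28->12, 29->13, 35->14
Step 2: Rank sum for X: R1 = 1 + 2 + 3 + 4 + 5.5 + 7.5 + 11 = 34.
Step 3: U_X = R1 - n1(n1+1)/2 = 34 - 7*8/2 = 34 - 28 = 6.
       U_Y = n1*n2 - U_X = 49 - 6 = 43.
Step 4: Ties are present, so use the tie-corrected normal approximation (with continuity correction) for the p-value.
Step 5: p-value = 0.021165; compare to alpha = 0.1. reject H0.

U_X = 6, p = 0.021165, reject H0 at alpha = 0.1.


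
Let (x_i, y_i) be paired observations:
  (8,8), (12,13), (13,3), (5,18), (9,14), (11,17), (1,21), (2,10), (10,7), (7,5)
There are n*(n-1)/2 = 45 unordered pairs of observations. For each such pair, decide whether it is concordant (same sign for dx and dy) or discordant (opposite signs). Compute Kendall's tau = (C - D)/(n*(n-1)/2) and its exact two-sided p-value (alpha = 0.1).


Step 1: Enumerate the 45 unordered pairs (i,j) with i<j and classify each by sign(x_j-x_i) * sign(y_j-y_i).
  (1,2):dx=+4,dy=+5->C; (1,3):dx=+5,dy=-5->D; (1,4):dx=-3,dy=+10->D; (1,5):dx=+1,dy=+6->C
  (1,6):dx=+3,dy=+9->C; (1,7):dx=-7,dy=+13->D; (1,8):dx=-6,dy=+2->D; (1,9):dx=+2,dy=-1->D
  (1,10):dx=-1,dy=-3->C; (2,3):dx=+1,dy=-10->D; (2,4):dx=-7,dy=+5->D; (2,5):dx=-3,dy=+1->D
  (2,6):dx=-1,dy=+4->D; (2,7):dx=-11,dy=+8->D; (2,8):dx=-10,dy=-3->C; (2,9):dx=-2,dy=-6->C
  (2,10):dx=-5,dy=-8->C; (3,4):dx=-8,dy=+15->D; (3,5):dx=-4,dy=+11->D; (3,6):dx=-2,dy=+14->D
  (3,7):dx=-12,dy=+18->D; (3,8):dx=-11,dy=+7->D; (3,9):dx=-3,dy=+4->D; (3,10):dx=-6,dy=+2->D
  (4,5):dx=+4,dy=-4->D; (4,6):dx=+6,dy=-1->D; (4,7):dx=-4,dy=+3->D; (4,8):dx=-3,dy=-8->C
  (4,9):dx=+5,dy=-11->D; (4,10):dx=+2,dy=-13->D; (5,6):dx=+2,dy=+3->C; (5,7):dx=-8,dy=+7->D
  (5,8):dx=-7,dy=-4->C; (5,9):dx=+1,dy=-7->D; (5,10):dx=-2,dy=-9->C; (6,7):dx=-10,dy=+4->D
  (6,8):dx=-9,dy=-7->C; (6,9):dx=-1,dy=-10->C; (6,10):dx=-4,dy=-12->C; (7,8):dx=+1,dy=-11->D
  (7,9):dx=+9,dy=-14->D; (7,10):dx=+6,dy=-16->D; (8,9):dx=+8,dy=-3->D; (8,10):dx=+5,dy=-5->D
  (9,10):dx=-3,dy=-2->C
Step 2: C = 15, D = 30, total pairs = 45.
Step 3: tau = (C - D)/(n(n-1)/2) = (15 - 30)/45 = -0.333333.
Step 4: Exact two-sided p-value (enumerate n! = 3628800 permutations of y under H0): p = 0.216373.
Step 5: alpha = 0.1. fail to reject H0.

tau_b = -0.3333 (C=15, D=30), p = 0.216373, fail to reject H0.


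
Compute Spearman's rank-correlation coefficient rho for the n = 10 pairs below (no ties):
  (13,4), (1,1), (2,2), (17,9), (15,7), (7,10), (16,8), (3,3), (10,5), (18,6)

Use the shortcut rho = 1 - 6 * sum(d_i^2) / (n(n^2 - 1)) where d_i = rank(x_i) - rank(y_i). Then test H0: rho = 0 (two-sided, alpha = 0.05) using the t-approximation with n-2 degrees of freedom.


Step 1: Rank x and y separately (midranks; no ties here).
rank(x): 13->6, 1->1, 2->2, 17->9, 15->7, 7->4, 16->8, 3->3, 10->5, 18->10
rank(y): 4->4, 1->1, 2->2, 9->9, 7->7, 10->10, 8->8, 3->3, 5->5, 6->6
Step 2: d_i = R_x(i) - R_y(i); compute d_i^2.
  (6-4)^2=4, (1-1)^2=0, (2-2)^2=0, (9-9)^2=0, (7-7)^2=0, (4-10)^2=36, (8-8)^2=0, (3-3)^2=0, (5-5)^2=0, (10-6)^2=16
sum(d^2) = 56.
Step 3: rho = 1 - 6*56 / (10*(10^2 - 1)) = 1 - 336/990 = 0.660606.
Step 4: Under H0, t = rho * sqrt((n-2)/(1-rho^2)) = 2.4889 ~ t(8).
Step 5: Two-sided p-value from the t-distribution with 8 df = 0.037588.
Step 6: alpha = 0.05. reject H0.

rho = 0.6606, p = 0.037588, reject H0 at alpha = 0.05.


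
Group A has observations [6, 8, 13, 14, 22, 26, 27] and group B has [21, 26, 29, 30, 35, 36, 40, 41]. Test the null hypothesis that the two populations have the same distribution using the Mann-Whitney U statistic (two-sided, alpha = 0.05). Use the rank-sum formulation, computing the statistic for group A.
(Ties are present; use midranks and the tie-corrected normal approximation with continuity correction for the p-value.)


Step 1: Combine and sort all 15 observations; assign midranks.
sorted (value, group): (6,X), (8,X), (13,X), (14,X), (21,Y), (22,X), (26,X), (26,Y), (27,X), (29,Y), (30,Y), (35,Y), (36,Y), (40,Y), (41,Y)
ranks: 6->1, 8->2, 13->3, 14->4, 21->5, 22->6, 26->7.5, 26->7.5, 27->9, 29->10, 30->11, 35->12, 36->13, 40->14, 41->15
Step 2: Rank sum for X: R1 = 1 + 2 + 3 + 4 + 6 + 7.5 + 9 = 32.5.
Step 3: U_X = R1 - n1(n1+1)/2 = 32.5 - 7*8/2 = 32.5 - 28 = 4.5.
       U_Y = n1*n2 - U_X = 56 - 4.5 = 51.5.
Step 4: Ties are present, so use the tie-corrected normal approximation (with continuity correction) for the p-value.
Step 5: p-value = 0.007719; compare to alpha = 0.05. reject H0.

U_X = 4.5, p = 0.007719, reject H0 at alpha = 0.05.


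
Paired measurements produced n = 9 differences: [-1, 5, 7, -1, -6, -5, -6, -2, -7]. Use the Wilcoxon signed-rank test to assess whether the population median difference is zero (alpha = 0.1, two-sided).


Step 1: Drop any zero differences (none here) and take |d_i|.
|d| = [1, 5, 7, 1, 6, 5, 6, 2, 7]
Step 2: Midrank |d_i| (ties get averaged ranks).
ranks: |1|->1.5, |5|->4.5, |7|->8.5, |1|->1.5, |6|->6.5, |5|->4.5, |6|->6.5, |2|->3, |7|->8.5
Step 3: Attach original signs; sum ranks with positive sign and with negative sign.
W+ = 4.5 + 8.5 = 13
W- = 1.5 + 1.5 + 6.5 + 4.5 + 6.5 + 3 + 8.5 = 32
(Check: W+ + W- = 45 should equal n(n+1)/2 = 45.)
Step 4: Test statistic W = min(W+, W-) = 13.
Step 5: Ties in |d|, so use the tie-corrected normal approximation.
        E[W] = n(n+1)/4 = 9*10/4 = 22.5.
        Tie groups: |d|=1 (t=2), |d|=5 (t=2), |d|=6 (t=2), |d|=7 (t=2); sum(t^3 - t) = 24.
        Var[W] = n(n+1)(2n+1)/24 - sum(t^3-t)/48 = 1710/24 - 24/48 = 70.75.
        z = (W - E[W]) / sqrt(Var[W]) = (13 - 22.5) / 8.4113 = -1.1294.
        Two-sided p = 2*Phi(z) = 0.258715.
Step 6: alpha = 0.1. fail to reject H0.

W+ = 13, W- = 32, W = min = 13, p = 0.258715, fail to reject H0.


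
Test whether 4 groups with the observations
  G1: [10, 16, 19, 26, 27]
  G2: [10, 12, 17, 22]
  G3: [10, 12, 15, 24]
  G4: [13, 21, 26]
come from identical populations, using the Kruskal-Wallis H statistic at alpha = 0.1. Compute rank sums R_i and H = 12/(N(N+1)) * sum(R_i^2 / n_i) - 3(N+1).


Step 1: Combine all N = 16 observations and assign midranks.
sorted (value, group, rank): (10,G1,2), (10,G2,2), (10,G3,2), (12,G2,4.5), (12,G3,4.5), (13,G4,6), (15,G3,7), (16,G1,8), (17,G2,9), (19,G1,10), (21,G4,11), (22,G2,12), (24,G3,13), (26,G1,14.5), (26,G4,14.5), (27,G1,16)
Step 2: Sum ranks within each group.
R_1 = 50.5 (n_1 = 5)
R_2 = 27.5 (n_2 = 4)
R_3 = 26.5 (n_3 = 4)
R_4 = 31.5 (n_4 = 3)
Step 3: H = 12/(N(N+1)) * sum(R_i^2/n_i) - 3(N+1)
     = 12/(16*17) * (50.5^2/5 + 27.5^2/4 + 26.5^2/4 + 31.5^2/3) - 3*17
     = 0.044118 * 1205.42 - 51
     = 2.180515.
Step 4: Ties present; correction factor C = 1 - 36/(16^3 - 16) = 0.991176. Corrected H = 2.180515 / 0.991176 = 2.199926.
Step 5: Under H0, H ~ chi^2(3); p-value = 0.531963.
Step 6: alpha = 0.1. fail to reject H0.

H = 2.1999, df = 3, p = 0.531963, fail to reject H0.


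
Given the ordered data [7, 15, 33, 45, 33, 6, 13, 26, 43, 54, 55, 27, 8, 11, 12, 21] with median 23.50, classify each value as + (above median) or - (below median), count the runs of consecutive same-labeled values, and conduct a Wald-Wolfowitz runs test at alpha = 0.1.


Step 1: Compute median = 23.50; label A = above, B = below.
Labels in order: BBAAABBAAAAABBBB  (n_A = 8, n_B = 8)
Step 2: Count runs R = 5.
Step 3: Under H0 (random ordering), E[R] = 2*n_A*n_B/(n_A+n_B) + 1 = 2*8*8/16 + 1 = 9.0000.
        Var[R] = 2*n_A*n_B*(2*n_A*n_B - n_A - n_B) / ((n_A+n_B)^2 * (n_A+n_B-1)) = 14336/3840 = 3.7333.
        SD[R] = 1.9322.
Step 4: Continuity-corrected z = (R + 0.5 - E[R]) / SD[R] = (5 + 0.5 - 9.0000) / 1.9322 = -1.8114.
Step 5: Two-sided p-value via normal approximation = 2*(1 - Phi(|z|)) = 0.070076.
Step 6: alpha = 0.1. reject H0.

R = 5, z = -1.8114, p = 0.070076, reject H0.


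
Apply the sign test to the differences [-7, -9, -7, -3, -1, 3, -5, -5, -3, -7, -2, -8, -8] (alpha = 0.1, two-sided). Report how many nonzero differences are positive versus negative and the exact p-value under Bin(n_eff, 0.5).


Step 1: Discard zero differences. Original n = 13; n_eff = number of nonzero differences = 13.
Nonzero differences (with sign): -7, -9, -7, -3, -1, +3, -5, -5, -3, -7, -2, -8, -8
Step 2: Count signs: positive = 1, negative = 12.
Step 3: Under H0: P(positive) = 0.5, so the number of positives S ~ Bin(13, 0.5).
Step 4: Two-sided exact p-value = sum of Bin(13,0.5) probabilities at or below the observed probability = 0.003418.
Step 5: alpha = 0.1. reject H0.

n_eff = 13, pos = 1, neg = 12, p = 0.003418, reject H0.


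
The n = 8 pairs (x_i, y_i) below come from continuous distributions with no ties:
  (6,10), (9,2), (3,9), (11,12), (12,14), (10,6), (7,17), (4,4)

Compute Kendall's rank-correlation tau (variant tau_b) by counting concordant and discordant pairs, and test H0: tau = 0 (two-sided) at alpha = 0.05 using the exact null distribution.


Step 1: Enumerate the 28 unordered pairs (i,j) with i<j and classify each by sign(x_j-x_i) * sign(y_j-y_i).
  (1,2):dx=+3,dy=-8->D; (1,3):dx=-3,dy=-1->C; (1,4):dx=+5,dy=+2->C; (1,5):dx=+6,dy=+4->C
  (1,6):dx=+4,dy=-4->D; (1,7):dx=+1,dy=+7->C; (1,8):dx=-2,dy=-6->C; (2,3):dx=-6,dy=+7->D
  (2,4):dx=+2,dy=+10->C; (2,5):dx=+3,dy=+12->C; (2,6):dx=+1,dy=+4->C; (2,7):dx=-2,dy=+15->D
  (2,8):dx=-5,dy=+2->D; (3,4):dx=+8,dy=+3->C; (3,5):dx=+9,dy=+5->C; (3,6):dx=+7,dy=-3->D
  (3,7):dx=+4,dy=+8->C; (3,8):dx=+1,dy=-5->D; (4,5):dx=+1,dy=+2->C; (4,6):dx=-1,dy=-6->C
  (4,7):dx=-4,dy=+5->D; (4,8):dx=-7,dy=-8->C; (5,6):dx=-2,dy=-8->C; (5,7):dx=-5,dy=+3->D
  (5,8):dx=-8,dy=-10->C; (6,7):dx=-3,dy=+11->D; (6,8):dx=-6,dy=-2->C; (7,8):dx=-3,dy=-13->C
Step 2: C = 18, D = 10, total pairs = 28.
Step 3: tau = (C - D)/(n(n-1)/2) = (18 - 10)/28 = 0.285714.
Step 4: Exact two-sided p-value (enumerate n! = 40320 permutations of y under H0): p = 0.398760.
Step 5: alpha = 0.05. fail to reject H0.

tau_b = 0.2857 (C=18, D=10), p = 0.398760, fail to reject H0.


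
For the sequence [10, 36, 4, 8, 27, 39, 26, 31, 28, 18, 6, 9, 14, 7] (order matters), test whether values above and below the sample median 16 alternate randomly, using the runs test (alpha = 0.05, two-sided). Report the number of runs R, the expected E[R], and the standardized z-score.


Step 1: Compute median = 16; label A = above, B = below.
Labels in order: BABBAAAAAABBBB  (n_A = 7, n_B = 7)
Step 2: Count runs R = 5.
Step 3: Under H0 (random ordering), E[R] = 2*n_A*n_B/(n_A+n_B) + 1 = 2*7*7/14 + 1 = 8.0000.
        Var[R] = 2*n_A*n_B*(2*n_A*n_B - n_A - n_B) / ((n_A+n_B)^2 * (n_A+n_B-1)) = 8232/2548 = 3.2308.
        SD[R] = 1.7974.
Step 4: Continuity-corrected z = (R + 0.5 - E[R]) / SD[R] = (5 + 0.5 - 8.0000) / 1.7974 = -1.3909.
Step 5: Two-sided p-value via normal approximation = 2*(1 - Phi(|z|)) = 0.164264.
Step 6: alpha = 0.05. fail to reject H0.

R = 5, z = -1.3909, p = 0.164264, fail to reject H0.


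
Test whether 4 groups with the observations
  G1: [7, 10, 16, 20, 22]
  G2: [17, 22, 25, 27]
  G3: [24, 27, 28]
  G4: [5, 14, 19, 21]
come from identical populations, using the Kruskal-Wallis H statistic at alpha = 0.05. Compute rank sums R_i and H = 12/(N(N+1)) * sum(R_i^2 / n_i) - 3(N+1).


Step 1: Combine all N = 16 observations and assign midranks.
sorted (value, group, rank): (5,G4,1), (7,G1,2), (10,G1,3), (14,G4,4), (16,G1,5), (17,G2,6), (19,G4,7), (20,G1,8), (21,G4,9), (22,G1,10.5), (22,G2,10.5), (24,G3,12), (25,G2,13), (27,G2,14.5), (27,G3,14.5), (28,G3,16)
Step 2: Sum ranks within each group.
R_1 = 28.5 (n_1 = 5)
R_2 = 44 (n_2 = 4)
R_3 = 42.5 (n_3 = 3)
R_4 = 21 (n_4 = 4)
Step 3: H = 12/(N(N+1)) * sum(R_i^2/n_i) - 3(N+1)
     = 12/(16*17) * (28.5^2/5 + 44^2/4 + 42.5^2/3 + 21^2/4) - 3*17
     = 0.044118 * 1358.78 - 51
     = 8.946324.
Step 4: Ties present; correction factor C = 1 - 12/(16^3 - 16) = 0.997059. Corrected H = 8.946324 / 0.997059 = 8.972714.
Step 5: Under H0, H ~ chi^2(3); p-value = 0.029656.
Step 6: alpha = 0.05. reject H0.

H = 8.9727, df = 3, p = 0.029656, reject H0.


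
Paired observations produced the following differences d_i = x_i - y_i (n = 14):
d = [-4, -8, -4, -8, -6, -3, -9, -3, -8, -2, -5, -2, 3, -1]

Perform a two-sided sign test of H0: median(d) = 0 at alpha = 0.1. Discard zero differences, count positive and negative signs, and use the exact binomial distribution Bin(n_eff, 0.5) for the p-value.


Step 1: Discard zero differences. Original n = 14; n_eff = number of nonzero differences = 14.
Nonzero differences (with sign): -4, -8, -4, -8, -6, -3, -9, -3, -8, -2, -5, -2, +3, -1
Step 2: Count signs: positive = 1, negative = 13.
Step 3: Under H0: P(positive) = 0.5, so the number of positives S ~ Bin(14, 0.5).
Step 4: Two-sided exact p-value = sum of Bin(14,0.5) probabilities at or below the observed probability = 0.001831.
Step 5: alpha = 0.1. reject H0.

n_eff = 14, pos = 1, neg = 13, p = 0.001831, reject H0.


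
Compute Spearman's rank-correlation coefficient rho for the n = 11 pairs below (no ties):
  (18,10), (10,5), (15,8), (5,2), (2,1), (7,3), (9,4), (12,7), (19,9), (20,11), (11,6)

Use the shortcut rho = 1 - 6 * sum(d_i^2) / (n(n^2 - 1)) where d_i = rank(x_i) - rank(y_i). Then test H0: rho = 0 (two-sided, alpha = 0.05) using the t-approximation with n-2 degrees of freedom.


Step 1: Rank x and y separately (midranks; no ties here).
rank(x): 18->9, 10->5, 15->8, 5->2, 2->1, 7->3, 9->4, 12->7, 19->10, 20->11, 11->6
rank(y): 10->10, 5->5, 8->8, 2->2, 1->1, 3->3, 4->4, 7->7, 9->9, 11->11, 6->6
Step 2: d_i = R_x(i) - R_y(i); compute d_i^2.
  (9-10)^2=1, (5-5)^2=0, (8-8)^2=0, (2-2)^2=0, (1-1)^2=0, (3-3)^2=0, (4-4)^2=0, (7-7)^2=0, (10-9)^2=1, (11-11)^2=0, (6-6)^2=0
sum(d^2) = 2.
Step 3: rho = 1 - 6*2 / (11*(11^2 - 1)) = 1 - 12/1320 = 0.990909.
Step 4: Under H0, t = rho * sqrt((n-2)/(1-rho^2)) = 22.0966 ~ t(9).
Step 5: Two-sided p-value from the t-distribution with 9 df = 0.000000.
Step 6: alpha = 0.05. reject H0.

rho = 0.9909, p = 0.000000, reject H0 at alpha = 0.05.


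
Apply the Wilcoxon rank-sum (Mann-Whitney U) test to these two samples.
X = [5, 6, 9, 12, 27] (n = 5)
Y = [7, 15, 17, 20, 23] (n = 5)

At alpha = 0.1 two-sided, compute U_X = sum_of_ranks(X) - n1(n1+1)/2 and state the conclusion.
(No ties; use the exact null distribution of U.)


Step 1: Combine and sort all 10 observations; assign midranks.
sorted (value, group): (5,X), (6,X), (7,Y), (9,X), (12,X), (15,Y), (17,Y), (20,Y), (23,Y), (27,X)
ranks: 5->1, 6->2, 7->3, 9->4, 12->5, 15->6, 17->7, 20->8, 23->9, 27->10
Step 2: Rank sum for X: R1 = 1 + 2 + 4 + 5 + 10 = 22.
Step 3: U_X = R1 - n1(n1+1)/2 = 22 - 5*6/2 = 22 - 15 = 7.
       U_Y = n1*n2 - U_X = 25 - 7 = 18.
Step 4: No ties, so the exact null distribution of U (based on enumerating the C(10,5) = 252 equally likely rank assignments) gives the two-sided p-value.
Step 5: p-value = 0.309524; compare to alpha = 0.1. fail to reject H0.

U_X = 7, p = 0.309524, fail to reject H0 at alpha = 0.1.


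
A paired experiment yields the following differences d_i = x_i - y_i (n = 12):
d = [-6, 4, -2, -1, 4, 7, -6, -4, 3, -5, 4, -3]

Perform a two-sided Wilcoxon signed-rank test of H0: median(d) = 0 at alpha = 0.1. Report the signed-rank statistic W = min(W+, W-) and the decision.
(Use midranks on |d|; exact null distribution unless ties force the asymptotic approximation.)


Step 1: Drop any zero differences (none here) and take |d_i|.
|d| = [6, 4, 2, 1, 4, 7, 6, 4, 3, 5, 4, 3]
Step 2: Midrank |d_i| (ties get averaged ranks).
ranks: |6|->10.5, |4|->6.5, |2|->2, |1|->1, |4|->6.5, |7|->12, |6|->10.5, |4|->6.5, |3|->3.5, |5|->9, |4|->6.5, |3|->3.5
Step 3: Attach original signs; sum ranks with positive sign and with negative sign.
W+ = 6.5 + 6.5 + 12 + 3.5 + 6.5 = 35
W- = 10.5 + 2 + 1 + 10.5 + 6.5 + 9 + 3.5 = 43
(Check: W+ + W- = 78 should equal n(n+1)/2 = 78.)
Step 4: Test statistic W = min(W+, W-) = 35.
Step 5: Ties in |d|, so use the tie-corrected normal approximation.
        E[W] = n(n+1)/4 = 12*13/4 = 39.
        Tie groups: |d|=3 (t=2), |d|=4 (t=4), |d|=6 (t=2); sum(t^3 - t) = 72.
        Var[W] = n(n+1)(2n+1)/24 - sum(t^3-t)/48 = 3900/24 - 72/48 = 161.
        z = (W - E[W]) / sqrt(Var[W]) = (35 - 39) / 12.6886 = -0.3152.
        Two-sided p = 2*Phi(z) = 0.752576.
Step 6: alpha = 0.1. fail to reject H0.

W+ = 35, W- = 43, W = min = 35, p = 0.752576, fail to reject H0.


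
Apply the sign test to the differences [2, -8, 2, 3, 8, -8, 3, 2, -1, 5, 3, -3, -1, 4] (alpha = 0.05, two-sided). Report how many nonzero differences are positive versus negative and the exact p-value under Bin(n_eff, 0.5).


Step 1: Discard zero differences. Original n = 14; n_eff = number of nonzero differences = 14.
Nonzero differences (with sign): +2, -8, +2, +3, +8, -8, +3, +2, -1, +5, +3, -3, -1, +4
Step 2: Count signs: positive = 9, negative = 5.
Step 3: Under H0: P(positive) = 0.5, so the number of positives S ~ Bin(14, 0.5).
Step 4: Two-sided exact p-value = sum of Bin(14,0.5) probabilities at or below the observed probability = 0.423950.
Step 5: alpha = 0.05. fail to reject H0.

n_eff = 14, pos = 9, neg = 5, p = 0.423950, fail to reject H0.


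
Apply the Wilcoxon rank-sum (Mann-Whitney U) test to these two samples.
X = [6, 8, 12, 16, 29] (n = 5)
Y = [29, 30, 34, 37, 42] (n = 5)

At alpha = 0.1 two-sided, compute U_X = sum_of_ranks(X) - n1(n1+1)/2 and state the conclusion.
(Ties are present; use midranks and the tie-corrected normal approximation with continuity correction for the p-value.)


Step 1: Combine and sort all 10 observations; assign midranks.
sorted (value, group): (6,X), (8,X), (12,X), (16,X), (29,X), (29,Y), (30,Y), (34,Y), (37,Y), (42,Y)
ranks: 6->1, 8->2, 12->3, 16->4, 29->5.5, 29->5.5, 30->7, 34->8, 37->9, 42->10
Step 2: Rank sum for X: R1 = 1 + 2 + 3 + 4 + 5.5 = 15.5.
Step 3: U_X = R1 - n1(n1+1)/2 = 15.5 - 5*6/2 = 15.5 - 15 = 0.5.
       U_Y = n1*n2 - U_X = 25 - 0.5 = 24.5.
Step 4: Ties are present, so use the tie-corrected normal approximation (with continuity correction) for the p-value.
Step 5: p-value = 0.015971; compare to alpha = 0.1. reject H0.

U_X = 0.5, p = 0.015971, reject H0 at alpha = 0.1.


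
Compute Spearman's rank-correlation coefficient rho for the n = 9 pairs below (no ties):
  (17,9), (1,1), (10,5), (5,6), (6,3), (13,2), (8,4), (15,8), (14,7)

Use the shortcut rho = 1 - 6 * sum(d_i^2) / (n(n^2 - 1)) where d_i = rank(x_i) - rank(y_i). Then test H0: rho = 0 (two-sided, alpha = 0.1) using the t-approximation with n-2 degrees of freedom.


Step 1: Rank x and y separately (midranks; no ties here).
rank(x): 17->9, 1->1, 10->5, 5->2, 6->3, 13->6, 8->4, 15->8, 14->7
rank(y): 9->9, 1->1, 5->5, 6->6, 3->3, 2->2, 4->4, 8->8, 7->7
Step 2: d_i = R_x(i) - R_y(i); compute d_i^2.
  (9-9)^2=0, (1-1)^2=0, (5-5)^2=0, (2-6)^2=16, (3-3)^2=0, (6-2)^2=16, (4-4)^2=0, (8-8)^2=0, (7-7)^2=0
sum(d^2) = 32.
Step 3: rho = 1 - 6*32 / (9*(9^2 - 1)) = 1 - 192/720 = 0.733333.
Step 4: Under H0, t = rho * sqrt((n-2)/(1-rho^2)) = 2.8538 ~ t(7).
Step 5: Two-sided p-value from the t-distribution with 7 df = 0.024554.
Step 6: alpha = 0.1. reject H0.

rho = 0.7333, p = 0.024554, reject H0 at alpha = 0.1.


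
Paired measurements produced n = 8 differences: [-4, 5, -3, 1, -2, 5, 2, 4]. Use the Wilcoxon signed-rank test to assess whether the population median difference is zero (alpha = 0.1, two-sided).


Step 1: Drop any zero differences (none here) and take |d_i|.
|d| = [4, 5, 3, 1, 2, 5, 2, 4]
Step 2: Midrank |d_i| (ties get averaged ranks).
ranks: |4|->5.5, |5|->7.5, |3|->4, |1|->1, |2|->2.5, |5|->7.5, |2|->2.5, |4|->5.5
Step 3: Attach original signs; sum ranks with positive sign and with negative sign.
W+ = 7.5 + 1 + 7.5 + 2.5 + 5.5 = 24
W- = 5.5 + 4 + 2.5 = 12
(Check: W+ + W- = 36 should equal n(n+1)/2 = 36.)
Step 4: Test statistic W = min(W+, W-) = 12.
Step 5: Ties in |d|, so use the tie-corrected normal approximation.
        E[W] = n(n+1)/4 = 8*9/4 = 18.
        Tie groups: |d|=2 (t=2), |d|=4 (t=2), |d|=5 (t=2); sum(t^3 - t) = 18.
        Var[W] = n(n+1)(2n+1)/24 - sum(t^3-t)/48 = 1224/24 - 18/48 = 50.625.
        z = (W - E[W]) / sqrt(Var[W]) = (12 - 18) / 7.1151 = -0.8433.
        Two-sided p = 2*Phi(z) = 0.399075.
Step 6: alpha = 0.1. fail to reject H0.

W+ = 24, W- = 12, W = min = 12, p = 0.399075, fail to reject H0.


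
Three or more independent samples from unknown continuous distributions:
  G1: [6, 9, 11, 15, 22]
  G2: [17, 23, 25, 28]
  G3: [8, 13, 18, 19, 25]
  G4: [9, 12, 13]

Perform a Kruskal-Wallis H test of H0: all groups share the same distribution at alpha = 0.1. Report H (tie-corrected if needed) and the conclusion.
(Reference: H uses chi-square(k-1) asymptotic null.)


Step 1: Combine all N = 17 observations and assign midranks.
sorted (value, group, rank): (6,G1,1), (8,G3,2), (9,G1,3.5), (9,G4,3.5), (11,G1,5), (12,G4,6), (13,G3,7.5), (13,G4,7.5), (15,G1,9), (17,G2,10), (18,G3,11), (19,G3,12), (22,G1,13), (23,G2,14), (25,G2,15.5), (25,G3,15.5), (28,G2,17)
Step 2: Sum ranks within each group.
R_1 = 31.5 (n_1 = 5)
R_2 = 56.5 (n_2 = 4)
R_3 = 48 (n_3 = 5)
R_4 = 17 (n_4 = 3)
Step 3: H = 12/(N(N+1)) * sum(R_i^2/n_i) - 3(N+1)
     = 12/(17*18) * (31.5^2/5 + 56.5^2/4 + 48^2/5 + 17^2/3) - 3*18
     = 0.039216 * 1553.65 - 54
     = 6.927288.
Step 4: Ties present; correction factor C = 1 - 18/(17^3 - 17) = 0.996324. Corrected H = 6.927288 / 0.996324 = 6.952850.
Step 5: Under H0, H ~ chi^2(3); p-value = 0.073416.
Step 6: alpha = 0.1. reject H0.

H = 6.9528, df = 3, p = 0.073416, reject H0.


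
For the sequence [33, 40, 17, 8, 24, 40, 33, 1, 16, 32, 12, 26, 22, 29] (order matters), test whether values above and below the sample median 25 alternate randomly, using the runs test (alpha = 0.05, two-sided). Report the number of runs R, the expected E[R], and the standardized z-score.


Step 1: Compute median = 25; label A = above, B = below.
Labels in order: AABBBAABBABABA  (n_A = 7, n_B = 7)
Step 2: Count runs R = 9.
Step 3: Under H0 (random ordering), E[R] = 2*n_A*n_B/(n_A+n_B) + 1 = 2*7*7/14 + 1 = 8.0000.
        Var[R] = 2*n_A*n_B*(2*n_A*n_B - n_A - n_B) / ((n_A+n_B)^2 * (n_A+n_B-1)) = 8232/2548 = 3.2308.
        SD[R] = 1.7974.
Step 4: Continuity-corrected z = (R - 0.5 - E[R]) / SD[R] = (9 - 0.5 - 8.0000) / 1.7974 = 0.2782.
Step 5: Two-sided p-value via normal approximation = 2*(1 - Phi(|z|)) = 0.780879.
Step 6: alpha = 0.05. fail to reject H0.

R = 9, z = 0.2782, p = 0.780879, fail to reject H0.


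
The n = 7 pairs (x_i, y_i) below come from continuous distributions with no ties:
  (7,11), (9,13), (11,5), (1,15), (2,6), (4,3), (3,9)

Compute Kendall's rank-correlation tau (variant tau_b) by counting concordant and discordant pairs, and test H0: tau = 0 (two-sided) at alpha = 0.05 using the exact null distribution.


Step 1: Enumerate the 21 unordered pairs (i,j) with i<j and classify each by sign(x_j-x_i) * sign(y_j-y_i).
  (1,2):dx=+2,dy=+2->C; (1,3):dx=+4,dy=-6->D; (1,4):dx=-6,dy=+4->D; (1,5):dx=-5,dy=-5->C
  (1,6):dx=-3,dy=-8->C; (1,7):dx=-4,dy=-2->C; (2,3):dx=+2,dy=-8->D; (2,4):dx=-8,dy=+2->D
  (2,5):dx=-7,dy=-7->C; (2,6):dx=-5,dy=-10->C; (2,7):dx=-6,dy=-4->C; (3,4):dx=-10,dy=+10->D
  (3,5):dx=-9,dy=+1->D; (3,6):dx=-7,dy=-2->C; (3,7):dx=-8,dy=+4->D; (4,5):dx=+1,dy=-9->D
  (4,6):dx=+3,dy=-12->D; (4,7):dx=+2,dy=-6->D; (5,6):dx=+2,dy=-3->D; (5,7):dx=+1,dy=+3->C
  (6,7):dx=-1,dy=+6->D
Step 2: C = 9, D = 12, total pairs = 21.
Step 3: tau = (C - D)/(n(n-1)/2) = (9 - 12)/21 = -0.142857.
Step 4: Exact two-sided p-value (enumerate n! = 5040 permutations of y under H0): p = 0.772619.
Step 5: alpha = 0.05. fail to reject H0.

tau_b = -0.1429 (C=9, D=12), p = 0.772619, fail to reject H0.


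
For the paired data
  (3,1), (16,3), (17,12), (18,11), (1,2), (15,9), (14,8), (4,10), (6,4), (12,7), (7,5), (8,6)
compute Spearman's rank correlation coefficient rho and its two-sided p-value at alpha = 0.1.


Step 1: Rank x and y separately (midranks; no ties here).
rank(x): 3->2, 16->10, 17->11, 18->12, 1->1, 15->9, 14->8, 4->3, 6->4, 12->7, 7->5, 8->6
rank(y): 1->1, 3->3, 12->12, 11->11, 2->2, 9->9, 8->8, 10->10, 4->4, 7->7, 5->5, 6->6
Step 2: d_i = R_x(i) - R_y(i); compute d_i^2.
  (2-1)^2=1, (10-3)^2=49, (11-12)^2=1, (12-11)^2=1, (1-2)^2=1, (9-9)^2=0, (8-8)^2=0, (3-10)^2=49, (4-4)^2=0, (7-7)^2=0, (5-5)^2=0, (6-6)^2=0
sum(d^2) = 102.
Step 3: rho = 1 - 6*102 / (12*(12^2 - 1)) = 1 - 612/1716 = 0.643357.
Step 4: Under H0, t = rho * sqrt((n-2)/(1-rho^2)) = 2.6575 ~ t(10).
Step 5: Two-sided p-value from the t-distribution with 10 df = 0.024003.
Step 6: alpha = 0.1. reject H0.

rho = 0.6434, p = 0.024003, reject H0 at alpha = 0.1.


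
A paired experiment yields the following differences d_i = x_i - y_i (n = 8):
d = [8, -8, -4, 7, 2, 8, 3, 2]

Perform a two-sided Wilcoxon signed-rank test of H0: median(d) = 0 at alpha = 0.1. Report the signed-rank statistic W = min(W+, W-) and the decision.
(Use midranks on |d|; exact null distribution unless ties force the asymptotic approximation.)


Step 1: Drop any zero differences (none here) and take |d_i|.
|d| = [8, 8, 4, 7, 2, 8, 3, 2]
Step 2: Midrank |d_i| (ties get averaged ranks).
ranks: |8|->7, |8|->7, |4|->4, |7|->5, |2|->1.5, |8|->7, |3|->3, |2|->1.5
Step 3: Attach original signs; sum ranks with positive sign and with negative sign.
W+ = 7 + 5 + 1.5 + 7 + 3 + 1.5 = 25
W- = 7 + 4 = 11
(Check: W+ + W- = 36 should equal n(n+1)/2 = 36.)
Step 4: Test statistic W = min(W+, W-) = 11.
Step 5: Ties in |d|, so use the tie-corrected normal approximation.
        E[W] = n(n+1)/4 = 8*9/4 = 18.
        Tie groups: |d|=2 (t=2), |d|=8 (t=3); sum(t^3 - t) = 30.
        Var[W] = n(n+1)(2n+1)/24 - sum(t^3-t)/48 = 1224/24 - 30/48 = 50.375.
        z = (W - E[W]) / sqrt(Var[W]) = (11 - 18) / 7.0975 = -0.9863.
        Two-sided p = 2*Phi(z) = 0.324007.
Step 6: alpha = 0.1. fail to reject H0.

W+ = 25, W- = 11, W = min = 11, p = 0.324007, fail to reject H0.


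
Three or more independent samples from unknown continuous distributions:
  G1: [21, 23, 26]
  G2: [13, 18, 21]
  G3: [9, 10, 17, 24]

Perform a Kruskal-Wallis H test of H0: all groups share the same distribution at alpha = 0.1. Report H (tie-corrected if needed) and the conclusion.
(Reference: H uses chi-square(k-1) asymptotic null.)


Step 1: Combine all N = 10 observations and assign midranks.
sorted (value, group, rank): (9,G3,1), (10,G3,2), (13,G2,3), (17,G3,4), (18,G2,5), (21,G1,6.5), (21,G2,6.5), (23,G1,8), (24,G3,9), (26,G1,10)
Step 2: Sum ranks within each group.
R_1 = 24.5 (n_1 = 3)
R_2 = 14.5 (n_2 = 3)
R_3 = 16 (n_3 = 4)
Step 3: H = 12/(N(N+1)) * sum(R_i^2/n_i) - 3(N+1)
     = 12/(10*11) * (24.5^2/3 + 14.5^2/3 + 16^2/4) - 3*11
     = 0.109091 * 334.167 - 33
     = 3.454545.
Step 4: Ties present; correction factor C = 1 - 6/(10^3 - 10) = 0.993939. Corrected H = 3.454545 / 0.993939 = 3.475610.
Step 5: Under H0, H ~ chi^2(2); p-value = 0.175906.
Step 6: alpha = 0.1. fail to reject H0.

H = 3.4756, df = 2, p = 0.175906, fail to reject H0.


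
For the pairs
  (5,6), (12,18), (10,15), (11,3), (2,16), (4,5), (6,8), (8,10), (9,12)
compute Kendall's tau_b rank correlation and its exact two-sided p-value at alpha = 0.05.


Step 1: Enumerate the 36 unordered pairs (i,j) with i<j and classify each by sign(x_j-x_i) * sign(y_j-y_i).
  (1,2):dx=+7,dy=+12->C; (1,3):dx=+5,dy=+9->C; (1,4):dx=+6,dy=-3->D; (1,5):dx=-3,dy=+10->D
  (1,6):dx=-1,dy=-1->C; (1,7):dx=+1,dy=+2->C; (1,8):dx=+3,dy=+4->C; (1,9):dx=+4,dy=+6->C
  (2,3):dx=-2,dy=-3->C; (2,4):dx=-1,dy=-15->C; (2,5):dx=-10,dy=-2->C; (2,6):dx=-8,dy=-13->C
  (2,7):dx=-6,dy=-10->C; (2,8):dx=-4,dy=-8->C; (2,9):dx=-3,dy=-6->C; (3,4):dx=+1,dy=-12->D
  (3,5):dx=-8,dy=+1->D; (3,6):dx=-6,dy=-10->C; (3,7):dx=-4,dy=-7->C; (3,8):dx=-2,dy=-5->C
  (3,9):dx=-1,dy=-3->C; (4,5):dx=-9,dy=+13->D; (4,6):dx=-7,dy=+2->D; (4,7):dx=-5,dy=+5->D
  (4,8):dx=-3,dy=+7->D; (4,9):dx=-2,dy=+9->D; (5,6):dx=+2,dy=-11->D; (5,7):dx=+4,dy=-8->D
  (5,8):dx=+6,dy=-6->D; (5,9):dx=+7,dy=-4->D; (6,7):dx=+2,dy=+3->C; (6,8):dx=+4,dy=+5->C
  (6,9):dx=+5,dy=+7->C; (7,8):dx=+2,dy=+2->C; (7,9):dx=+3,dy=+4->C; (8,9):dx=+1,dy=+2->C
Step 2: C = 23, D = 13, total pairs = 36.
Step 3: tau = (C - D)/(n(n-1)/2) = (23 - 13)/36 = 0.277778.
Step 4: Exact two-sided p-value (enumerate n! = 362880 permutations of y under H0): p = 0.358488.
Step 5: alpha = 0.05. fail to reject H0.

tau_b = 0.2778 (C=23, D=13), p = 0.358488, fail to reject H0.


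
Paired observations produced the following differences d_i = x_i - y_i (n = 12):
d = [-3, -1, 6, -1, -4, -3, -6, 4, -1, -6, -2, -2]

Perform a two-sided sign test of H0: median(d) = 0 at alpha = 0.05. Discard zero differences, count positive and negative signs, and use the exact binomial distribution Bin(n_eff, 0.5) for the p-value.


Step 1: Discard zero differences. Original n = 12; n_eff = number of nonzero differences = 12.
Nonzero differences (with sign): -3, -1, +6, -1, -4, -3, -6, +4, -1, -6, -2, -2
Step 2: Count signs: positive = 2, negative = 10.
Step 3: Under H0: P(positive) = 0.5, so the number of positives S ~ Bin(12, 0.5).
Step 4: Two-sided exact p-value = sum of Bin(12,0.5) probabilities at or below the observed probability = 0.038574.
Step 5: alpha = 0.05. reject H0.

n_eff = 12, pos = 2, neg = 10, p = 0.038574, reject H0.


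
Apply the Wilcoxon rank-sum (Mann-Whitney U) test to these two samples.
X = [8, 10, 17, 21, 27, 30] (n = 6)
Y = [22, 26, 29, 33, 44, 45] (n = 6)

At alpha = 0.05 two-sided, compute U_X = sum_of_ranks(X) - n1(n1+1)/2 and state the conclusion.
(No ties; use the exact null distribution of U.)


Step 1: Combine and sort all 12 observations; assign midranks.
sorted (value, group): (8,X), (10,X), (17,X), (21,X), (22,Y), (26,Y), (27,X), (29,Y), (30,X), (33,Y), (44,Y), (45,Y)
ranks: 8->1, 10->2, 17->3, 21->4, 22->5, 26->6, 27->7, 29->8, 30->9, 33->10, 44->11, 45->12
Step 2: Rank sum for X: R1 = 1 + 2 + 3 + 4 + 7 + 9 = 26.
Step 3: U_X = R1 - n1(n1+1)/2 = 26 - 6*7/2 = 26 - 21 = 5.
       U_Y = n1*n2 - U_X = 36 - 5 = 31.
Step 4: No ties, so the exact null distribution of U (based on enumerating the C(12,6) = 924 equally likely rank assignments) gives the two-sided p-value.
Step 5: p-value = 0.041126; compare to alpha = 0.05. reject H0.

U_X = 5, p = 0.041126, reject H0 at alpha = 0.05.


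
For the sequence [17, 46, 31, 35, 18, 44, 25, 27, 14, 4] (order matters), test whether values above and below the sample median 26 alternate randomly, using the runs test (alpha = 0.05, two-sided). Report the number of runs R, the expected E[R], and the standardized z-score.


Step 1: Compute median = 26; label A = above, B = below.
Labels in order: BAAABABABB  (n_A = 5, n_B = 5)
Step 2: Count runs R = 7.
Step 3: Under H0 (random ordering), E[R] = 2*n_A*n_B/(n_A+n_B) + 1 = 2*5*5/10 + 1 = 6.0000.
        Var[R] = 2*n_A*n_B*(2*n_A*n_B - n_A - n_B) / ((n_A+n_B)^2 * (n_A+n_B-1)) = 2000/900 = 2.2222.
        SD[R] = 1.4907.
Step 4: Continuity-corrected z = (R - 0.5 - E[R]) / SD[R] = (7 - 0.5 - 6.0000) / 1.4907 = 0.3354.
Step 5: Two-sided p-value via normal approximation = 2*(1 - Phi(|z|)) = 0.737316.
Step 6: alpha = 0.05. fail to reject H0.

R = 7, z = 0.3354, p = 0.737316, fail to reject H0.


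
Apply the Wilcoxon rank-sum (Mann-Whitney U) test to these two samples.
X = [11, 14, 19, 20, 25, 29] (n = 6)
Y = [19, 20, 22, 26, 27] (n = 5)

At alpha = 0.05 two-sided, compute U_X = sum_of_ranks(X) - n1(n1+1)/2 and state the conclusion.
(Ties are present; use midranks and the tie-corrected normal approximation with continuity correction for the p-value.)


Step 1: Combine and sort all 11 observations; assign midranks.
sorted (value, group): (11,X), (14,X), (19,X), (19,Y), (20,X), (20,Y), (22,Y), (25,X), (26,Y), (27,Y), (29,X)
ranks: 11->1, 14->2, 19->3.5, 19->3.5, 20->5.5, 20->5.5, 22->7, 25->8, 26->9, 27->10, 29->11
Step 2: Rank sum for X: R1 = 1 + 2 + 3.5 + 5.5 + 8 + 11 = 31.
Step 3: U_X = R1 - n1(n1+1)/2 = 31 - 6*7/2 = 31 - 21 = 10.
       U_Y = n1*n2 - U_X = 30 - 10 = 20.
Step 4: Ties are present, so use the tie-corrected normal approximation (with continuity correction) for the p-value.
Step 5: p-value = 0.409176; compare to alpha = 0.05. fail to reject H0.

U_X = 10, p = 0.409176, fail to reject H0 at alpha = 0.05.


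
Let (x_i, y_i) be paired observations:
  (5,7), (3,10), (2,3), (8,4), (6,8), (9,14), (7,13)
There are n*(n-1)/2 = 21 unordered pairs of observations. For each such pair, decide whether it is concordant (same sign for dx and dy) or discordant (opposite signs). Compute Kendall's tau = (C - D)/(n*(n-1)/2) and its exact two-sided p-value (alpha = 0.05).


Step 1: Enumerate the 21 unordered pairs (i,j) with i<j and classify each by sign(x_j-x_i) * sign(y_j-y_i).
  (1,2):dx=-2,dy=+3->D; (1,3):dx=-3,dy=-4->C; (1,4):dx=+3,dy=-3->D; (1,5):dx=+1,dy=+1->C
  (1,6):dx=+4,dy=+7->C; (1,7):dx=+2,dy=+6->C; (2,3):dx=-1,dy=-7->C; (2,4):dx=+5,dy=-6->D
  (2,5):dx=+3,dy=-2->D; (2,6):dx=+6,dy=+4->C; (2,7):dx=+4,dy=+3->C; (3,4):dx=+6,dy=+1->C
  (3,5):dx=+4,dy=+5->C; (3,6):dx=+7,dy=+11->C; (3,7):dx=+5,dy=+10->C; (4,5):dx=-2,dy=+4->D
  (4,6):dx=+1,dy=+10->C; (4,7):dx=-1,dy=+9->D; (5,6):dx=+3,dy=+6->C; (5,7):dx=+1,dy=+5->C
  (6,7):dx=-2,dy=-1->C
Step 2: C = 15, D = 6, total pairs = 21.
Step 3: tau = (C - D)/(n(n-1)/2) = (15 - 6)/21 = 0.428571.
Step 4: Exact two-sided p-value (enumerate n! = 5040 permutations of y under H0): p = 0.238889.
Step 5: alpha = 0.05. fail to reject H0.

tau_b = 0.4286 (C=15, D=6), p = 0.238889, fail to reject H0.


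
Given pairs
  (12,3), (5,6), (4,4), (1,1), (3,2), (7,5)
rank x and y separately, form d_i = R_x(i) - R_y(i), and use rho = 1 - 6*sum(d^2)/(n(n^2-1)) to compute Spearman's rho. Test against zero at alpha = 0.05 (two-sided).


Step 1: Rank x and y separately (midranks; no ties here).
rank(x): 12->6, 5->4, 4->3, 1->1, 3->2, 7->5
rank(y): 3->3, 6->6, 4->4, 1->1, 2->2, 5->5
Step 2: d_i = R_x(i) - R_y(i); compute d_i^2.
  (6-3)^2=9, (4-6)^2=4, (3-4)^2=1, (1-1)^2=0, (2-2)^2=0, (5-5)^2=0
sum(d^2) = 14.
Step 3: rho = 1 - 6*14 / (6*(6^2 - 1)) = 1 - 84/210 = 0.600000.
Step 4: Under H0, t = rho * sqrt((n-2)/(1-rho^2)) = 1.5000 ~ t(4).
Step 5: Two-sided p-value from the t-distribution with 4 df = 0.208000.
Step 6: alpha = 0.05. fail to reject H0.

rho = 0.6000, p = 0.208000, fail to reject H0 at alpha = 0.05.


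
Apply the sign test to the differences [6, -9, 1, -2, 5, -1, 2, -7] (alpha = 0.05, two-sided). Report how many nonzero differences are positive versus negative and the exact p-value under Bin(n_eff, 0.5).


Step 1: Discard zero differences. Original n = 8; n_eff = number of nonzero differences = 8.
Nonzero differences (with sign): +6, -9, +1, -2, +5, -1, +2, -7
Step 2: Count signs: positive = 4, negative = 4.
Step 3: Under H0: P(positive) = 0.5, so the number of positives S ~ Bin(8, 0.5).
Step 4: Two-sided exact p-value = sum of Bin(8,0.5) probabilities at or below the observed probability = 1.000000.
Step 5: alpha = 0.05. fail to reject H0.

n_eff = 8, pos = 4, neg = 4, p = 1.000000, fail to reject H0.


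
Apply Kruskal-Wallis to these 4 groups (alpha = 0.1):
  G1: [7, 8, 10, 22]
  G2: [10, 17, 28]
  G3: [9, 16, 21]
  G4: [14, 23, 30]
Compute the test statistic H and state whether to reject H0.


Step 1: Combine all N = 13 observations and assign midranks.
sorted (value, group, rank): (7,G1,1), (8,G1,2), (9,G3,3), (10,G1,4.5), (10,G2,4.5), (14,G4,6), (16,G3,7), (17,G2,8), (21,G3,9), (22,G1,10), (23,G4,11), (28,G2,12), (30,G4,13)
Step 2: Sum ranks within each group.
R_1 = 17.5 (n_1 = 4)
R_2 = 24.5 (n_2 = 3)
R_3 = 19 (n_3 = 3)
R_4 = 30 (n_4 = 3)
Step 3: H = 12/(N(N+1)) * sum(R_i^2/n_i) - 3(N+1)
     = 12/(13*14) * (17.5^2/4 + 24.5^2/3 + 19^2/3 + 30^2/3) - 3*14
     = 0.065934 * 696.979 - 42
     = 3.954670.
Step 4: Ties present; correction factor C = 1 - 6/(13^3 - 13) = 0.997253. Corrected H = 3.954670 / 0.997253 = 3.965565.
Step 5: Under H0, H ~ chi^2(3); p-value = 0.265207.
Step 6: alpha = 0.1. fail to reject H0.

H = 3.9656, df = 3, p = 0.265207, fail to reject H0.


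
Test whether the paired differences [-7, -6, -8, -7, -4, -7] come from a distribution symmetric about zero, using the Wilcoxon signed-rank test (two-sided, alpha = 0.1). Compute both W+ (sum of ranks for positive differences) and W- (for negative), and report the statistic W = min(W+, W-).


Step 1: Drop any zero differences (none here) and take |d_i|.
|d| = [7, 6, 8, 7, 4, 7]
Step 2: Midrank |d_i| (ties get averaged ranks).
ranks: |7|->4, |6|->2, |8|->6, |7|->4, |4|->1, |7|->4
Step 3: Attach original signs; sum ranks with positive sign and with negative sign.
W+ = 0 = 0
W- = 4 + 2 + 6 + 4 + 1 + 4 = 21
(Check: W+ + W- = 21 should equal n(n+1)/2 = 21.)
Step 4: Test statistic W = min(W+, W-) = 0.
Step 5: Ties in |d|, so use the tie-corrected normal approximation.
        E[W] = n(n+1)/4 = 6*7/4 = 10.5.
        Tie groups: |d|=7 (t=3); sum(t^3 - t) = 24.
        Var[W] = n(n+1)(2n+1)/24 - sum(t^3-t)/48 = 546/24 - 24/48 = 22.25.
        z = (W - E[W]) / sqrt(Var[W]) = (0 - 10.5) / 4.7170 = -2.2260.
        Two-sided p = 2*Phi(z) = 0.026014.
Step 6: alpha = 0.1. reject H0.

W+ = 0, W- = 21, W = min = 0, p = 0.026014, reject H0.


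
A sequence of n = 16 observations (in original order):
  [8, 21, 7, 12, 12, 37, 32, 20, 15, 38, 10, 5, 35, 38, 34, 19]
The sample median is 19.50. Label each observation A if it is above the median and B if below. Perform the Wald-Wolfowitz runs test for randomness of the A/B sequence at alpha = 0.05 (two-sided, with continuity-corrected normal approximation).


Step 1: Compute median = 19.50; label A = above, B = below.
Labels in order: BABBBAAABABBAAAB  (n_A = 8, n_B = 8)
Step 2: Count runs R = 9.
Step 3: Under H0 (random ordering), E[R] = 2*n_A*n_B/(n_A+n_B) + 1 = 2*8*8/16 + 1 = 9.0000.
        Var[R] = 2*n_A*n_B*(2*n_A*n_B - n_A - n_B) / ((n_A+n_B)^2 * (n_A+n_B-1)) = 14336/3840 = 3.7333.
        SD[R] = 1.9322.
Step 4: R = E[R], so z = 0 with no continuity correction.
Step 5: Two-sided p-value via normal approximation = 2*(1 - Phi(|z|)) = 1.000000.
Step 6: alpha = 0.05. fail to reject H0.

R = 9, z = 0.0000, p = 1.000000, fail to reject H0.


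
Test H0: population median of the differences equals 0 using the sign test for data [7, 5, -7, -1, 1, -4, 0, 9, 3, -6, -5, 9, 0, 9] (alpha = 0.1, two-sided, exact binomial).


Step 1: Discard zero differences. Original n = 14; n_eff = number of nonzero differences = 12.
Nonzero differences (with sign): +7, +5, -7, -1, +1, -4, +9, +3, -6, -5, +9, +9
Step 2: Count signs: positive = 7, negative = 5.
Step 3: Under H0: P(positive) = 0.5, so the number of positives S ~ Bin(12, 0.5).
Step 4: Two-sided exact p-value = sum of Bin(12,0.5) probabilities at or below the observed probability = 0.774414.
Step 5: alpha = 0.1. fail to reject H0.

n_eff = 12, pos = 7, neg = 5, p = 0.774414, fail to reject H0.


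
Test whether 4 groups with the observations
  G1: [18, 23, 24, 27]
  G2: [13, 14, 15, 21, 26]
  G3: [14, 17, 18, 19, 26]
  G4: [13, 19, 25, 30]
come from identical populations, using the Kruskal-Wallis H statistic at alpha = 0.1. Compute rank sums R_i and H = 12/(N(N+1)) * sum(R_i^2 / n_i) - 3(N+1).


Step 1: Combine all N = 18 observations and assign midranks.
sorted (value, group, rank): (13,G2,1.5), (13,G4,1.5), (14,G2,3.5), (14,G3,3.5), (15,G2,5), (17,G3,6), (18,G1,7.5), (18,G3,7.5), (19,G3,9.5), (19,G4,9.5), (21,G2,11), (23,G1,12), (24,G1,13), (25,G4,14), (26,G2,15.5), (26,G3,15.5), (27,G1,17), (30,G4,18)
Step 2: Sum ranks within each group.
R_1 = 49.5 (n_1 = 4)
R_2 = 36.5 (n_2 = 5)
R_3 = 42 (n_3 = 5)
R_4 = 43 (n_4 = 4)
Step 3: H = 12/(N(N+1)) * sum(R_i^2/n_i) - 3(N+1)
     = 12/(18*19) * (49.5^2/4 + 36.5^2/5 + 42^2/5 + 43^2/4) - 3*19
     = 0.035088 * 1694.06 - 57
     = 2.440789.
Step 4: Ties present; correction factor C = 1 - 30/(18^3 - 18) = 0.994840. Corrected H = 2.440789 / 0.994840 = 2.453449.
Step 5: Under H0, H ~ chi^2(3); p-value = 0.483763.
Step 6: alpha = 0.1. fail to reject H0.

H = 2.4534, df = 3, p = 0.483763, fail to reject H0.
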